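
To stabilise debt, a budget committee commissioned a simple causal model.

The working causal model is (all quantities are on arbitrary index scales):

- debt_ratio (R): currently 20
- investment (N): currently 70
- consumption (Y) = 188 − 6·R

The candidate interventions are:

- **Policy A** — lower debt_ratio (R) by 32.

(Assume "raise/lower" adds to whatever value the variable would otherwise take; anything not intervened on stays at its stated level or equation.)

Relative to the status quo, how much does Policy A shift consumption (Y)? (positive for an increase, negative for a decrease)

Baseline:
  R = 20
  Y = 188 − 6·20 = 68
Policy A (R − 32):
  R = 20 − 32 = -12
  Y = 188 − 6·(-12) = 260
Change in Y: 260 − 68 = 192

192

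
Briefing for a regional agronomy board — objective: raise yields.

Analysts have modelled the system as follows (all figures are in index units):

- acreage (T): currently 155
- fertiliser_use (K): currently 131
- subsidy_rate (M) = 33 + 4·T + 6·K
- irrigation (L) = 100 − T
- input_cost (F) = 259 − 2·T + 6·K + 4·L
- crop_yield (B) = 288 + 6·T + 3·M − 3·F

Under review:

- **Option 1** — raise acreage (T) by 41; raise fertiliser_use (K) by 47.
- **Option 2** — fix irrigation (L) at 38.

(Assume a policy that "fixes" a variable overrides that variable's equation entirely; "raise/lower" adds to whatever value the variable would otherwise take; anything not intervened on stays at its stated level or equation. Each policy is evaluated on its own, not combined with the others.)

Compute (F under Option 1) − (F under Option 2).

-336

Option 1 (T + 41, K + 47):
  T = 155 + 41 = 196
  K = 131 + 47 = 178
  L = 100 − 196 = -96
  F = 259 − 2·196 + 6·178 + 4·(-96) = 551
Option 2 (L := 38):
  T = 155
  K = 131
  L = 38
  F = 259 − 2·155 + 6·131 + 4·38 = 887
F: 551 − 887 = -336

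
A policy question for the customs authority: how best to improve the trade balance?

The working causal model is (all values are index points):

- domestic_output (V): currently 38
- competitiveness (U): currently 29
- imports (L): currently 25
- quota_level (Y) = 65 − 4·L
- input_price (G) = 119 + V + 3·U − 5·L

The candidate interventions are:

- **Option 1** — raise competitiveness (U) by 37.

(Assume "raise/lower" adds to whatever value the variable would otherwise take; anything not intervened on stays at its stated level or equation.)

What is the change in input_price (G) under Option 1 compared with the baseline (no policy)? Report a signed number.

Baseline:
  V = 38
  U = 29
  L = 25
  G = 119 + 38 + 3·29 − 5·25 = 119
Option 1 (U + 37):
  V = 38
  U = 29 + 37 = 66
  L = 25
  G = 119 + 38 + 3·66 − 5·25 = 230
Change in G: 230 − 119 = 111

111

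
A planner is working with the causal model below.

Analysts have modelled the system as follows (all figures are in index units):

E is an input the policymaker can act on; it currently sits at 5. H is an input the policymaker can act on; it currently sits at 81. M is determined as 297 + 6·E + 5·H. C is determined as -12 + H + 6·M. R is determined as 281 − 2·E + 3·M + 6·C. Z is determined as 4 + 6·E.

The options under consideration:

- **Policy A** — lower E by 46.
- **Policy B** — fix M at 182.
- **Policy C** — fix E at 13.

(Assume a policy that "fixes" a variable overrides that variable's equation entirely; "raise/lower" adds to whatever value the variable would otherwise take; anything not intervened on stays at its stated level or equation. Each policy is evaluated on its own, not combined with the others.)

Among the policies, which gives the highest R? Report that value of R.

Policy A (E − 46):
  E = 5 − 46 = -41
  H = 81
  M = 297 + 6·(-41) + 5·81 = 456
  C = -12 + 81 + 6·456 = 2805
  R = 281 − 2·(-41) + 3·456 + 6·2805 = 18561
Policy B (M := 182):
  E = 5
  H = 81
  M = 182
  C = -12 + 81 + 6·182 = 1161
  R = 281 − 2·5 + 3·182 + 6·1161 = 7783
Policy C (E := 13):
  E = 13
  H = 81
  M = 297 + 6·13 + 5·81 = 780
  C = -12 + 81 + 6·780 = 4749
  R = 281 − 2·13 + 3·780 + 6·4749 = 31089
Comparing — Policy A: R=18561, Policy B: R=7783, Policy C: R=31089. Highest is 31089 (Policy C).

31089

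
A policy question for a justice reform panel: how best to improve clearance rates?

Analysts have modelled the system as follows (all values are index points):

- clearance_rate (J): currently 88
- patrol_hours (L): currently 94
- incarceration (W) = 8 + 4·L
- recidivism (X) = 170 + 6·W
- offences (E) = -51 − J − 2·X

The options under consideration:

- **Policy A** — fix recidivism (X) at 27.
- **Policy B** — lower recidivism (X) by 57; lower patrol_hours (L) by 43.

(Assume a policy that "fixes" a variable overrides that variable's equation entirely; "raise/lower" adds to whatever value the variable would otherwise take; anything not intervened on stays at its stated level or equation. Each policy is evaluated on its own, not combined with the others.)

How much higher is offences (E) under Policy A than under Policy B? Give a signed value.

Policy A (X := 27):
  J = 88
  L = 94
  W = 8 + 4·94 = 384
  X = 27
  E = -51 − 88 − 2·27 = -193
Policy B (X − 57, L − 43):
  J = 88
  L = 94 − 43 = 51
  W = 8 + 4·51 = 212
  X = 170 + 6·212 (−57 from intervention) = 1385
  E = -51 − 88 − 2·1385 = -2909
E: -193 − (-2909) = 2716

2716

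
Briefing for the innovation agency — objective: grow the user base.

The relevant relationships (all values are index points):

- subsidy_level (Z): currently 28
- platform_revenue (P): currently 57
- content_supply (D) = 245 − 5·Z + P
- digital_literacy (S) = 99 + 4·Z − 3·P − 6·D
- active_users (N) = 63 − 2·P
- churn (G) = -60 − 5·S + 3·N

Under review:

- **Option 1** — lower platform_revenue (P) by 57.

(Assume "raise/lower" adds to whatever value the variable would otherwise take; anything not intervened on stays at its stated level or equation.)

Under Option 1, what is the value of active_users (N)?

63

Option 1 (P − 57):
  P = 57 − 57 = 0
  N = 63 − 2·0 = 63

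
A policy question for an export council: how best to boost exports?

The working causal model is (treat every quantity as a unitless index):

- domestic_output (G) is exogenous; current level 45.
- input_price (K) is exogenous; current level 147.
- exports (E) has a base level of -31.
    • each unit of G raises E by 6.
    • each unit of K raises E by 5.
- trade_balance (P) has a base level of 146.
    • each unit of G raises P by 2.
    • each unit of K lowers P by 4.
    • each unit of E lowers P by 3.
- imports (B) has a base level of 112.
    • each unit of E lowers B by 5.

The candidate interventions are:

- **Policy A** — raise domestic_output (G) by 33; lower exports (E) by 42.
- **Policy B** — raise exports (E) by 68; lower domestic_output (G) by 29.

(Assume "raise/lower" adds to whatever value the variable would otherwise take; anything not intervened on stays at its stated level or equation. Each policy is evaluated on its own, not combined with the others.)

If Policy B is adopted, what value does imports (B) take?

-4228

Policy B (E + 68, G − 29):
  G = 45 − 29 = 16
  K = 147
  E = -31 + 6·16 + 5·147 (+68 from intervention) = 868
  B = 112 − 5·868 = -4228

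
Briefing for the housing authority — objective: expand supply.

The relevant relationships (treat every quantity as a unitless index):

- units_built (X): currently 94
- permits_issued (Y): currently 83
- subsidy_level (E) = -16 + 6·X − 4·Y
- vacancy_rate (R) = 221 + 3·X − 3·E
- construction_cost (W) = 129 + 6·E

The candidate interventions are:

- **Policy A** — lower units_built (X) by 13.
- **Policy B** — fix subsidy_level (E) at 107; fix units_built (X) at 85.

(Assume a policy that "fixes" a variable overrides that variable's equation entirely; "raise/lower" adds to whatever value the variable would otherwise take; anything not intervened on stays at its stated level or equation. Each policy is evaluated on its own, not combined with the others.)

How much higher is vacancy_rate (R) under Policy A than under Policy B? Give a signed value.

Policy A (X − 13):
  X = 94 − 13 = 81
  Y = 83
  E = -16 + 6·81 − 4·83 = 138
  R = 221 + 3·81 − 3·138 = 50
Policy B (E := 107, X := 85):
  X = 85
  Y = 83
  E = 107
  R = 221 + 3·85 − 3·107 = 155
R: 50 − 155 = -105

-105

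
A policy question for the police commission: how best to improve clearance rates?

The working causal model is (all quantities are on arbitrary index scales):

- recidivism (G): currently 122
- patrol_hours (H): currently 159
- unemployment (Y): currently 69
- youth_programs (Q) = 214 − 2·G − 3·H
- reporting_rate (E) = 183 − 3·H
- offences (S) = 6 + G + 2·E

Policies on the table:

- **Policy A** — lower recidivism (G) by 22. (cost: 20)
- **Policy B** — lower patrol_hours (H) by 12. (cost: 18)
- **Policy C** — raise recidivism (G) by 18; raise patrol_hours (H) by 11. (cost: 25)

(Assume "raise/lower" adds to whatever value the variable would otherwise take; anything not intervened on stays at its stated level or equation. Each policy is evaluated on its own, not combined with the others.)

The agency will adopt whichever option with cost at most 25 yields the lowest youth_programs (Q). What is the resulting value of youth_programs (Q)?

-576

Policy A (G − 22):
  G = 122 − 22 = 100
  H = 159
  Q = 214 − 2·100 − 3·159 = -463
Policy B (H − 12):
  G = 122
  H = 159 − 12 = 147
  Q = 214 − 2·122 − 3·147 = -471
Policy C (G + 18, H + 11):
  G = 122 + 18 = 140
  H = 159 + 11 = 170
  Q = 214 − 2·140 − 3·170 = -576
Comparing — Policy A: Q=-463, Policy B: Q=-471, Policy C: Q=-576. Lowest is -576 (Policy C).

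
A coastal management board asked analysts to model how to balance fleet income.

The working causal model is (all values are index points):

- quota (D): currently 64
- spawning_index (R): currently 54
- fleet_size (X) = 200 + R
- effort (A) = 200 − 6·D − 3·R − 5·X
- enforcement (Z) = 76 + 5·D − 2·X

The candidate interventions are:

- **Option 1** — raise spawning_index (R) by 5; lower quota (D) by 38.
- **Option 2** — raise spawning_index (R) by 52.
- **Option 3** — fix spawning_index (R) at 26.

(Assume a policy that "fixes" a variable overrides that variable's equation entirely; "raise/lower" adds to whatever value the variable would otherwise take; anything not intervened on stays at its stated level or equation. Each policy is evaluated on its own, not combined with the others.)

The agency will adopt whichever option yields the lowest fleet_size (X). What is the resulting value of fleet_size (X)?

Option 1 (R + 5, D − 38):
  R = 54 + 5 = 59
  X = 200 + 59 = 259
Option 2 (R + 52):
  R = 54 + 52 = 106
  X = 200 + 106 = 306
Option 3 (R := 26):
  R = 26
  X = 200 + 26 = 226
Comparing — Option 1: X=259, Option 2: X=306, Option 3: X=226. Lowest is 226 (Option 3).

226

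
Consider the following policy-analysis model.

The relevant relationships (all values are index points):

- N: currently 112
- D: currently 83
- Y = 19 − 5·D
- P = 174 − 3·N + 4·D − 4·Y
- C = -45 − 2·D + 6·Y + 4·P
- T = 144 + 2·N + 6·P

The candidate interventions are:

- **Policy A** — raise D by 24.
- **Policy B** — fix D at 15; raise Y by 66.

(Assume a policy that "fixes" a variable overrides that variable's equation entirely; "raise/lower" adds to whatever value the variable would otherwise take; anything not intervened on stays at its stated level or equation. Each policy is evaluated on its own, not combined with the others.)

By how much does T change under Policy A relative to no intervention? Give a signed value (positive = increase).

3456

Baseline:
  N = 112
  D = 83
  Y = 19 − 5·83 = -396
  P = 174 − 3·112 + 4·83 − 4·(-396) = 1754
  T = 144 + 2·112 + 6·1754 = 10892
Policy A (D + 24):
  N = 112
  D = 83 + 24 = 107
  Y = 19 − 5·107 = -516
  P = 174 − 3·112 + 4·107 − 4·(-516) = 2330
  T = 144 + 2·112 + 6·2330 = 14348
Change in T: 14348 − 10892 = 3456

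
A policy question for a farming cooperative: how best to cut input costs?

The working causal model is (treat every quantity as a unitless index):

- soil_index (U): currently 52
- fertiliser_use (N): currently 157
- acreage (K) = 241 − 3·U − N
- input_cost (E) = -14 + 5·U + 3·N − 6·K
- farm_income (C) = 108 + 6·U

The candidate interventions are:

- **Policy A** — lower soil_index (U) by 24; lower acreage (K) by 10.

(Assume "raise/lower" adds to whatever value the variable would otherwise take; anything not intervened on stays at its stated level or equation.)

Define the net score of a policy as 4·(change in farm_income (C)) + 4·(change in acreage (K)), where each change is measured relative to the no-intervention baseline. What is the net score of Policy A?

-328

Baseline:
  U = 52
  N = 157
  K = 241 − 3·52 − 157 = -72
  C = 108 + 6·52 = 420
Policy A (U − 24, K − 10):
  U = 52 − 24 = 28
  N = 157
  K = 241 − 3·28 − 157 (−10 from intervention) = -10
  C = 108 + 6·28 = 276
ΔC = 276 − 420 = -144; ΔK = -10 − (-72) = 62
Score = 4·(-144) + 4·62 = -328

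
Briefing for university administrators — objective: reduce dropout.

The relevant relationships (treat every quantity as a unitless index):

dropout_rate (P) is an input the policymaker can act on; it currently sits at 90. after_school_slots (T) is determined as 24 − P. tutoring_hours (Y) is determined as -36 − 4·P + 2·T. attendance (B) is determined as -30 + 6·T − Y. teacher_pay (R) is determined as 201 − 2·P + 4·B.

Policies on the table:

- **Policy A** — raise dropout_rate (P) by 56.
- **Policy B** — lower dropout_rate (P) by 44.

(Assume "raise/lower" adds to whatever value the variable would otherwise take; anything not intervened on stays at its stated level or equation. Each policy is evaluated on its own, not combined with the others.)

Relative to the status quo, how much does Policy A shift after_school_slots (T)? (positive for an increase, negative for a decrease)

Baseline:
  P = 90
  T = 24 − 90 = -66
Policy A (P + 56):
  P = 90 + 56 = 146
  T = 24 − 146 = -122
Change in T: -122 − (-66) = -56

-56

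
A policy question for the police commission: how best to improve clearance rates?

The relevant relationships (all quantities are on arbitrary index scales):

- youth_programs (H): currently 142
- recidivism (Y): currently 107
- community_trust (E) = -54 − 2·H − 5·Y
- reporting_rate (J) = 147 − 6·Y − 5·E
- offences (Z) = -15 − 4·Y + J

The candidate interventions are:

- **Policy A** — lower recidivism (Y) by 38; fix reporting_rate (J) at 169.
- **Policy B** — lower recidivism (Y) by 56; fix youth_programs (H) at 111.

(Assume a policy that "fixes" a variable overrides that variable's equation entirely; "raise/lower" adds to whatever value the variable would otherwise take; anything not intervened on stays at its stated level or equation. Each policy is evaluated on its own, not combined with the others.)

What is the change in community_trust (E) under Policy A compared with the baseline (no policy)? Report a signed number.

Baseline:
  H = 142
  Y = 107
  E = -54 − 2·142 − 5·107 = -873
Policy A (Y − 38, J := 169):
  H = 142
  Y = 107 − 38 = 69
  E = -54 − 2·142 − 5·69 = -683
Change in E: -683 − (-873) = 190

190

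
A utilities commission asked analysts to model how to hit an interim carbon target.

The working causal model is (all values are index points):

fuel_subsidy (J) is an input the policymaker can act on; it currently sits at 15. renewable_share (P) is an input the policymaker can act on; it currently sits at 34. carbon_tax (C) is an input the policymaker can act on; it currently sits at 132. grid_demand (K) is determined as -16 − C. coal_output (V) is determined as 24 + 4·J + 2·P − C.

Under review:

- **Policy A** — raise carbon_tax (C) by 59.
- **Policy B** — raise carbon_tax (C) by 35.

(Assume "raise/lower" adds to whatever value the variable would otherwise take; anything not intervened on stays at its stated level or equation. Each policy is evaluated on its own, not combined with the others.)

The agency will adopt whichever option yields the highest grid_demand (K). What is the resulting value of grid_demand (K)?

Policy A (C + 59):
  C = 132 + 59 = 191
  K = -16 − 191 = -207
Policy B (C + 35):
  C = 132 + 35 = 167
  K = -16 − 167 = -183
Comparing — Policy A: K=-207, Policy B: K=-183. Highest is -183 (Policy B).

-183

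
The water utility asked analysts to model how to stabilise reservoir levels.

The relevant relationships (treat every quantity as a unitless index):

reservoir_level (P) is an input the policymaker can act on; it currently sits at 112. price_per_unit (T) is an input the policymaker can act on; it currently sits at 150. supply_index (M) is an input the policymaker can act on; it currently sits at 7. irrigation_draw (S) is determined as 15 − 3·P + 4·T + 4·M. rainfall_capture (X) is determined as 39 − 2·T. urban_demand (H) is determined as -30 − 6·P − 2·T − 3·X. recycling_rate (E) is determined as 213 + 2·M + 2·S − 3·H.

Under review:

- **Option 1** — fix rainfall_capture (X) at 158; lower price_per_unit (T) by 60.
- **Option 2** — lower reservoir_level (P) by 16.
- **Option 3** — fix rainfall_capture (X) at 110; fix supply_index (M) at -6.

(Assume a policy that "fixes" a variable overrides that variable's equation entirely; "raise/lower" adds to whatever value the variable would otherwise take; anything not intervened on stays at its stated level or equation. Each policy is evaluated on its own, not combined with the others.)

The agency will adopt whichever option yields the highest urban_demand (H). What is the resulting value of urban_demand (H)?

-123

Option 1 (X := 158, T − 60):
  P = 112
  T = 150 − 60 = 90
  X = 158
  H = -30 − 6·112 − 2·90 − 3·158 = -1356
Option 2 (P − 16):
  P = 112 − 16 = 96
  T = 150
  X = 39 − 2·150 = -261
  H = -30 − 6·96 − 2·150 − 3·(-261) = -123
Option 3 (X := 110, M := -6):
  P = 112
  T = 150
  X = 110
  H = -30 − 6·112 − 2·150 − 3·110 = -1332
Comparing — Option 1: H=-1356, Option 2: H=-123, Option 3: H=-1332. Highest is -123 (Option 2).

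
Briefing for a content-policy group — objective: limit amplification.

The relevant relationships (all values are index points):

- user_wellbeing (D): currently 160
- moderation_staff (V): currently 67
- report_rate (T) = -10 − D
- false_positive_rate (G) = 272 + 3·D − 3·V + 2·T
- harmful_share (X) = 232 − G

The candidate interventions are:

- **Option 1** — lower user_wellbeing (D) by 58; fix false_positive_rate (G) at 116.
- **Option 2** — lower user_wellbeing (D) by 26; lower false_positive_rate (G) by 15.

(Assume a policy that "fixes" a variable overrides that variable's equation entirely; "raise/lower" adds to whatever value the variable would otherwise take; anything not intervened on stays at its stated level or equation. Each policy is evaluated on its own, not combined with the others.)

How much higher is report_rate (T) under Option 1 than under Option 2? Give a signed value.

32

Option 1 (D − 58, G := 116):
  D = 160 − 58 = 102
  T = -10 − 102 = -112
Option 2 (D − 26, G − 15):
  D = 160 − 26 = 134
  T = -10 − 134 = -144
T: -112 − (-144) = 32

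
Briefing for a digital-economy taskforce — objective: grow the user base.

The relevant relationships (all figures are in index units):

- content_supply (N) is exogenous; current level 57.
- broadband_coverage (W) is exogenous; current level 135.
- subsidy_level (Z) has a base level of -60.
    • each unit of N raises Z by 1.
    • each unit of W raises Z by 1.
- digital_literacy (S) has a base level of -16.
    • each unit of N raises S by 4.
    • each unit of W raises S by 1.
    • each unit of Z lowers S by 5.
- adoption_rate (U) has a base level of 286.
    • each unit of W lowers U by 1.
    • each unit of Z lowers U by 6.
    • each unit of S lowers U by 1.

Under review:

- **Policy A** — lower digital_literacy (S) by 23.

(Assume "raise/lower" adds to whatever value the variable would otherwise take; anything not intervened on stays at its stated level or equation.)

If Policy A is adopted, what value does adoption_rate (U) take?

-305

Policy A (S − 23):
  N = 57
  W = 135
  Z = -60 + 57 + 135 = 132
  S = -16 + 4·57 + 135 − 5·132 (−23 from intervention) = -336
  U = 286 − 135 − 6·132 − (-336) = -305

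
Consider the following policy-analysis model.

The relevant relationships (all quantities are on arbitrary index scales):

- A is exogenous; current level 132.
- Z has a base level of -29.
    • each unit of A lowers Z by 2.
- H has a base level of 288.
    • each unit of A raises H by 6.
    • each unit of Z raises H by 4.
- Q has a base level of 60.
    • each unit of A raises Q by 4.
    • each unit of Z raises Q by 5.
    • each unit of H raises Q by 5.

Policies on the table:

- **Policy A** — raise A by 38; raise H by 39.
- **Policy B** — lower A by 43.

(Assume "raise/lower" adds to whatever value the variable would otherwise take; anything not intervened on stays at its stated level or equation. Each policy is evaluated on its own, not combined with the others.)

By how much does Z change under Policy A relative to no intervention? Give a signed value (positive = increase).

-76

Baseline:
  A = 132
  Z = -29 − 2·132 = -293
Policy A (A + 38, H + 39):
  A = 132 + 38 = 170
  Z = -29 − 2·170 = -369
Change in Z: -369 − (-293) = -76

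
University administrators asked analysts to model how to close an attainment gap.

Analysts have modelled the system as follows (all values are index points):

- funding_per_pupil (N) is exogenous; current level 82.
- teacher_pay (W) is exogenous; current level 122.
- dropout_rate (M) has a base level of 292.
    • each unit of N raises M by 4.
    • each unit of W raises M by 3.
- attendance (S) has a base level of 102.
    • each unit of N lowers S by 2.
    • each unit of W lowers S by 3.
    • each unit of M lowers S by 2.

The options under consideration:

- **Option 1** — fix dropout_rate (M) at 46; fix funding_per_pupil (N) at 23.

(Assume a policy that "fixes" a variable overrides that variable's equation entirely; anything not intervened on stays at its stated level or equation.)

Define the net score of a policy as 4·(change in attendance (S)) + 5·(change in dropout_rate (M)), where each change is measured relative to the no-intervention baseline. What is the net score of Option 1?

3292

Baseline:
  N = 82
  W = 122
  M = 292 + 4·82 + 3·122 = 986
  S = 102 − 2·82 − 3·122 − 2·986 = -2400
Option 1 (M := 46, N := 23):
  N = 23
  W = 122
  M = 46
  S = 102 − 2·23 − 3·122 − 2·46 = -402
ΔS = -402 − (-2400) = 1998; ΔM = 46 − 986 = -940
Score = 4·1998 + 5·(-940) = 3292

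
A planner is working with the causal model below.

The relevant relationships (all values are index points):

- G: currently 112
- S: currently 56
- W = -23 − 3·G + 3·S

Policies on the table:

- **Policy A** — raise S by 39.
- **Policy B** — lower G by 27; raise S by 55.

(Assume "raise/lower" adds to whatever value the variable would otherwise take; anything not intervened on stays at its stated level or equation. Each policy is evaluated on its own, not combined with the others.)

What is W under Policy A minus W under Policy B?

-129

Policy A (S + 39):
  G = 112
  S = 56 + 39 = 95
  W = -23 − 3·112 + 3·95 = -74
Policy B (G − 27, S + 55):
  G = 112 − 27 = 85
  S = 56 + 55 = 111
  W = -23 − 3·85 + 3·111 = 55
W: -74 − 55 = -129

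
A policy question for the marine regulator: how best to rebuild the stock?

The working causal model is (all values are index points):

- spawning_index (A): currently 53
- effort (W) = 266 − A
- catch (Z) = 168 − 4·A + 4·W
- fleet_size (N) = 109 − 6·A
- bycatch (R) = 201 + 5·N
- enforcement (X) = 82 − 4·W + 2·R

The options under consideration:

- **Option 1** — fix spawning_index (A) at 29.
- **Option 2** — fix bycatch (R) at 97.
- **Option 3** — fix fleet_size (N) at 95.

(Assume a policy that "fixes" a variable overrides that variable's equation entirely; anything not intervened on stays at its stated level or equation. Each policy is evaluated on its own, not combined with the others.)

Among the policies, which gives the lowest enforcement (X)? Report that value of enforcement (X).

-1114

Option 1 (A := 29):
  A = 29
  W = 266 − 29 = 237
  N = 109 − 6·29 = -65
  R = 201 + 5·(-65) = -124
  X = 82 − 4·237 + 2·(-124) = -1114
Option 2 (R := 97):
  A = 53
  W = 266 − 53 = 213
  N = 109 − 6·53 = -209
  R = 97
  X = 82 − 4·213 + 2·97 = -576
Option 3 (N := 95):
  A = 53
  W = 266 − 53 = 213
  N = 95
  R = 201 + 5·95 = 676
  X = 82 − 4·213 + 2·676 = 582
Comparing — Option 1: X=-1114, Option 2: X=-576, Option 3: X=582. Lowest is -1114 (Option 1).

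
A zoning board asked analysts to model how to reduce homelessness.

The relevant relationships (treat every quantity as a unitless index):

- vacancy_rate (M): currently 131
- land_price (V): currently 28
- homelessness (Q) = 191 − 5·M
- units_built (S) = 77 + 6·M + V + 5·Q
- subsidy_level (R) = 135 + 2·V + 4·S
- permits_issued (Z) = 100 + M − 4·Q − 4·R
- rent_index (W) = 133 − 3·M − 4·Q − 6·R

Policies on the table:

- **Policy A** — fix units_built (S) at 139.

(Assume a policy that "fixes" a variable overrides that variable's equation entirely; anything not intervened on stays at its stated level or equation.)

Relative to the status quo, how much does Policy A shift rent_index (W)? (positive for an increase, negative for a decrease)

-37632

Baseline:
  M = 131
  V = 28
  Q = 191 − 5·131 = -464
  S = 77 + 6·131 + 28 + 5·(-464) = -1429
  R = 135 + 2·28 + 4·(-1429) = -5525
  W = 133 − 3·131 − 4·(-464) − 6·(-5525) = 34746
Policy A (S := 139):
  M = 131
  V = 28
  Q = 191 − 5·131 = -464
  S = 139
  R = 135 + 2·28 + 4·139 = 747
  W = 133 − 3·131 − 4·(-464) − 6·747 = -2886
Change in W: -2886 − 34746 = -37632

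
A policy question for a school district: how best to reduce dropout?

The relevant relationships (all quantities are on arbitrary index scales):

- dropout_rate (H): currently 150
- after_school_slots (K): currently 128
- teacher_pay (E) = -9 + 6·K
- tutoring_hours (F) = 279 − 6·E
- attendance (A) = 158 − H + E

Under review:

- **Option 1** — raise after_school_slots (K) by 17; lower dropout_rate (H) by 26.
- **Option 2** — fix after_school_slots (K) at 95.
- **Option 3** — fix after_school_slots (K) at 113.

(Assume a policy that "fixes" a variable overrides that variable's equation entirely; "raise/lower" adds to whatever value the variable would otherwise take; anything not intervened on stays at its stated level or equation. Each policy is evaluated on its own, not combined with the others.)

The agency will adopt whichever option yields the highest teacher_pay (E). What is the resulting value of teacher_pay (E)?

Option 1 (K + 17, H − 26):
  K = 128 + 17 = 145
  E = -9 + 6·145 = 861
Option 2 (K := 95):
  K = 95
  E = -9 + 6·95 = 561
Option 3 (K := 113):
  K = 113
  E = -9 + 6·113 = 669
Comparing — Option 1: E=861, Option 2: E=561, Option 3: E=669. Highest is 861 (Option 1).

861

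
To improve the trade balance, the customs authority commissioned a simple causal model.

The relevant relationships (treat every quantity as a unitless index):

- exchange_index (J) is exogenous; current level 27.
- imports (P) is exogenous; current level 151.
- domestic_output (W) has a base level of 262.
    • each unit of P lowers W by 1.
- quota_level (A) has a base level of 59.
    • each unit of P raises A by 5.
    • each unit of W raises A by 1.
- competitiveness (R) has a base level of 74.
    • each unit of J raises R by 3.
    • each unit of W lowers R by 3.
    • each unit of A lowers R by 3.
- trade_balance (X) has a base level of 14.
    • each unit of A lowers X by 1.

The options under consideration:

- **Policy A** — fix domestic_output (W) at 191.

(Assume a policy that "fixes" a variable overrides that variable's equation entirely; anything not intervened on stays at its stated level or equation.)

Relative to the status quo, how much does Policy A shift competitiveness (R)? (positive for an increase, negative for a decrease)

Baseline:
  J = 27
  P = 151
  W = 262 − 151 = 111
  A = 59 + 5·151 + 111 = 925
  R = 74 + 3·27 − 3·111 − 3·925 = -2953
Policy A (W := 191):
  J = 27
  P = 151
  W = 191
  A = 59 + 5·151 + 191 = 1005
  R = 74 + 3·27 − 3·191 − 3·1005 = -3433
Change in R: -3433 − (-2953) = -480

-480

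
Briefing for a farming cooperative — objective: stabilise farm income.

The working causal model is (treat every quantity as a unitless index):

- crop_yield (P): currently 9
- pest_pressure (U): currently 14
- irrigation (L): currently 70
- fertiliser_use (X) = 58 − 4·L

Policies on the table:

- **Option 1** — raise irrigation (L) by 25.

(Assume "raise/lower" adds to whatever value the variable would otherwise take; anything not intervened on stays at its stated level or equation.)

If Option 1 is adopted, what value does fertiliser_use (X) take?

Option 1 (L + 25):
  L = 70 + 25 = 95
  X = 58 − 4·95 = -322

-322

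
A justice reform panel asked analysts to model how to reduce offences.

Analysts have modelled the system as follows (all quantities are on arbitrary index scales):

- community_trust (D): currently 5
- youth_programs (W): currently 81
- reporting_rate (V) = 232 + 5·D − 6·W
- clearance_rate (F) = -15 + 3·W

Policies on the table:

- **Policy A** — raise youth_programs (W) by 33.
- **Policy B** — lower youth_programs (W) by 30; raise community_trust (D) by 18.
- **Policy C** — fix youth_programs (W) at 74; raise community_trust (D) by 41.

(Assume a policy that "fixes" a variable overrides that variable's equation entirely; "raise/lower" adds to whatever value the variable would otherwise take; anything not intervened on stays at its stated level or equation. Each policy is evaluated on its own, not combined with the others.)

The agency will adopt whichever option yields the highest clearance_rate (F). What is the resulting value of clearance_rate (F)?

327

Policy A (W + 33):
  W = 81 + 33 = 114
  F = -15 + 3·114 = 327
Policy B (W − 30, D + 18):
  W = 81 − 30 = 51
  F = -15 + 3·51 = 138
Policy C (W := 74, D + 41):
  W = 74
  F = -15 + 3·74 = 207
Comparing — Policy A: F=327, Policy B: F=138, Policy C: F=207. Highest is 327 (Policy A).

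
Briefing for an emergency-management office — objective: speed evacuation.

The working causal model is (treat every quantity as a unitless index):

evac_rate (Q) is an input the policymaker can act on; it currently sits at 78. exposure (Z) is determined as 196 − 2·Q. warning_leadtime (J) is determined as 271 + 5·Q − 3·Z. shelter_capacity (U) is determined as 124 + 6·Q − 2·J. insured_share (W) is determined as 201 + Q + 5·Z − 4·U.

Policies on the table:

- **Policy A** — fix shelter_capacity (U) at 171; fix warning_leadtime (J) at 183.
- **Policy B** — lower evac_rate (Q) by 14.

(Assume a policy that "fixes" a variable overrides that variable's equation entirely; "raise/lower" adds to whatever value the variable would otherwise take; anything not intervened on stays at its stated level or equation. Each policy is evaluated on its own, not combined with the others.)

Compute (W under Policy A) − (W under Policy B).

-1874

Policy A (U := 171, J := 183):
  Q = 78
  Z = 196 − 2·78 = 40
  J = 183
  U = 171
  W = 201 + 78 + 5·40 − 4·171 = -205
Policy B (Q − 14):
  Q = 78 − 14 = 64
  Z = 196 − 2·64 = 68
  J = 271 + 5·64 − 3·68 = 387
  U = 124 + 6·64 − 2·387 = -266
  W = 201 + 64 + 5·68 − 4·(-266) = 1669
W: -205 − 1669 = -1874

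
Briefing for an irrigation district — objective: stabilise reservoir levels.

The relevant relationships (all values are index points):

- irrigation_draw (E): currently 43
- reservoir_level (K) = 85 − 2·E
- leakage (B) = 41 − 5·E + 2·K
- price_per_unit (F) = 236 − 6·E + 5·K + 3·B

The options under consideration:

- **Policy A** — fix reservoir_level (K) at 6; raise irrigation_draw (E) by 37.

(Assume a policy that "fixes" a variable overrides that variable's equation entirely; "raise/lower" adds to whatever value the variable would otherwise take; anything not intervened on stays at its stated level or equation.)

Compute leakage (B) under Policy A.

-347

Policy A (K := 6, E + 37):
  E = 43 + 37 = 80
  K = 6
  B = 41 − 5·80 + 2·6 = -347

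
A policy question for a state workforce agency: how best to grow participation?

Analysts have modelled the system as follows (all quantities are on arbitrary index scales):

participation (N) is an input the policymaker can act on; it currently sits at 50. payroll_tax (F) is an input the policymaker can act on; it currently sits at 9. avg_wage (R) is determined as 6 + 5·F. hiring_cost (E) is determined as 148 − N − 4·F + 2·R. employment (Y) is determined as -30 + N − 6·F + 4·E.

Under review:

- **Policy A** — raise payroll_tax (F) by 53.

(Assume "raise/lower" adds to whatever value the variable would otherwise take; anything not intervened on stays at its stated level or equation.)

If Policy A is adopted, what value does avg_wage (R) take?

316

Policy A (F + 53):
  F = 9 + 53 = 62
  R = 6 + 5·62 = 316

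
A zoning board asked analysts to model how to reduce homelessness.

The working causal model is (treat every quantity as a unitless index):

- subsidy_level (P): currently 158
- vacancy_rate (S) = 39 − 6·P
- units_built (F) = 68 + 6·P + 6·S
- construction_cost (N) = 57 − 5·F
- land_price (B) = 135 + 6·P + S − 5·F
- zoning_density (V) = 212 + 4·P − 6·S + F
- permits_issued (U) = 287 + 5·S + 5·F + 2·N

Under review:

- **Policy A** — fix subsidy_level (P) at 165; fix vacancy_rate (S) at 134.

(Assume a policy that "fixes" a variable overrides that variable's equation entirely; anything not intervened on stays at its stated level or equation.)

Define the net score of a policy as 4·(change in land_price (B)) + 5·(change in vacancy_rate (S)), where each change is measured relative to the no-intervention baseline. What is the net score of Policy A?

-116445

Baseline:
  P = 158
  S = 39 − 6·158 = -909
  F = 68 + 6·158 + 6·(-909) = -4438
  B = 135 + 6·158 + (-909) − 5·(-4438) = 22364
Policy A (P := 165, S := 134):
  P = 165
  S = 134
  F = 68 + 6·165 + 6·134 = 1862
  B = 135 + 6·165 + 134 − 5·1862 = -8051
ΔB = -8051 − 22364 = -30415; ΔS = 134 − (-909) = 1043
Score = 4·(-30415) + 5·1043 = -116445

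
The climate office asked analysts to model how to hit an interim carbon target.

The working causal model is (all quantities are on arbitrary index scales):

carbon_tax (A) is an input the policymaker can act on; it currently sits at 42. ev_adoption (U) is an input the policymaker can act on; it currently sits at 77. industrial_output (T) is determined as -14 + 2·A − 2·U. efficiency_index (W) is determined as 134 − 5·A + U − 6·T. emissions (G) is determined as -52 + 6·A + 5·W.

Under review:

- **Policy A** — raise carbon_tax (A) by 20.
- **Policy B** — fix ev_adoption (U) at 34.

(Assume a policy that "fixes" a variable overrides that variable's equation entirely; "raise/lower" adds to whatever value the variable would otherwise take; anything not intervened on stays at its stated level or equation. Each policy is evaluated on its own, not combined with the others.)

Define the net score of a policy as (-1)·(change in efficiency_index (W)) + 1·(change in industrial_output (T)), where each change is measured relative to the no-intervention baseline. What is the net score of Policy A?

Baseline:
  A = 42
  U = 77
  T = -14 + 2·42 − 2·77 = -84
  W = 134 − 5·42 + 77 − 6·(-84) = 505
Policy A (A + 20):
  A = 42 + 20 = 62
  U = 77
  T = -14 + 2·62 − 2·77 = -44
  W = 134 − 5·62 + 77 − 6·(-44) = 165
ΔW = 165 − 505 = -340; ΔT = -44 − (-84) = 40
Score = (-1)·(-340) + 1·40 = 380

380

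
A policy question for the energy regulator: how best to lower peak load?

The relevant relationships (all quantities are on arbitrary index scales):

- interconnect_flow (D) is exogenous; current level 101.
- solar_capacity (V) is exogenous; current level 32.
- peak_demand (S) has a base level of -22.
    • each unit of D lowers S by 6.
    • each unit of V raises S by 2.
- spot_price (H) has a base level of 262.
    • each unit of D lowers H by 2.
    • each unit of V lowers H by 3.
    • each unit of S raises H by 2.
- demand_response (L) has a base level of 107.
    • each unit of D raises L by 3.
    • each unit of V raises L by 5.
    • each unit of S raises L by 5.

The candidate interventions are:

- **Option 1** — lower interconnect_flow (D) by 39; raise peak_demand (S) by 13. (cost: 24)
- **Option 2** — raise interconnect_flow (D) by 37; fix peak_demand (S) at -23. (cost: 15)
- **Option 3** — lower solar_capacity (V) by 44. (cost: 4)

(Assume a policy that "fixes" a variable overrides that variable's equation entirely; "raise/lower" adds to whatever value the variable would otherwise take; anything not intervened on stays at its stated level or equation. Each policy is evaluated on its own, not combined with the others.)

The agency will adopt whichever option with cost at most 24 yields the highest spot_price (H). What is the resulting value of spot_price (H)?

Option 1 (D − 39, S + 13):
  D = 101 − 39 = 62
  V = 32
  S = -22 − 6·62 + 2·32 (+13 from intervention) = -317
  H = 262 − 2·62 − 3·32 + 2·(-317) = -592
Option 2 (D + 37, S := -23):
  D = 101 + 37 = 138
  V = 32
  S = -23
  H = 262 − 2·138 − 3·32 + 2·(-23) = -156
Option 3 (V − 44):
  D = 101
  V = 32 − 44 = -12
  S = -22 − 6·101 + 2·(-12) = -652
  H = 262 − 2·101 − 3·(-12) + 2·(-652) = -1208
Comparing — Option 1: H=-592, Option 2: H=-156, Option 3: H=-1208. Highest is -156 (Option 2).

-156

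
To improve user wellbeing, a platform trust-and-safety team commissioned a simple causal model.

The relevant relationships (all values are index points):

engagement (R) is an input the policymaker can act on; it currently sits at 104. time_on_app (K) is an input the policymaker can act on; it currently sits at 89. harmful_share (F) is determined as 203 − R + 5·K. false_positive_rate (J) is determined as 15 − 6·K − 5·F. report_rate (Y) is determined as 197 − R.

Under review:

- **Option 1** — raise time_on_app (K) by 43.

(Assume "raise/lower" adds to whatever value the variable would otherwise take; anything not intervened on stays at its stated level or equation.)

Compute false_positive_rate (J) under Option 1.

-4572

Option 1 (K + 43):
  R = 104
  K = 89 + 43 = 132
  F = 203 − 104 + 5·132 = 759
  J = 15 − 6·132 − 5·759 = -4572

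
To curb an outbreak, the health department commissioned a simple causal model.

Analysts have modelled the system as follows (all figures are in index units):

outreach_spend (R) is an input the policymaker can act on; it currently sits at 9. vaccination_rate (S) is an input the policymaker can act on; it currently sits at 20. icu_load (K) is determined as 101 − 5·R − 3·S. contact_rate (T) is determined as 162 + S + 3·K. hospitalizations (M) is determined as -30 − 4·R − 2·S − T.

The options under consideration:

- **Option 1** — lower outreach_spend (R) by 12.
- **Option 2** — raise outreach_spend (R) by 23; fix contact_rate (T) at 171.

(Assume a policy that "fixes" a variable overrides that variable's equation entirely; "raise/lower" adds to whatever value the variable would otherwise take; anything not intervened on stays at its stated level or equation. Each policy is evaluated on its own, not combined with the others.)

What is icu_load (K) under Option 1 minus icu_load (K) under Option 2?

Option 1 (R − 12):
  R = 9 − 12 = -3
  S = 20
  K = 101 − 5·(-3) − 3·20 = 56
Option 2 (R + 23, T := 171):
  R = 9 + 23 = 32
  S = 20
  K = 101 − 5·32 − 3·20 = -119
K: 56 − (-119) = 175

175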